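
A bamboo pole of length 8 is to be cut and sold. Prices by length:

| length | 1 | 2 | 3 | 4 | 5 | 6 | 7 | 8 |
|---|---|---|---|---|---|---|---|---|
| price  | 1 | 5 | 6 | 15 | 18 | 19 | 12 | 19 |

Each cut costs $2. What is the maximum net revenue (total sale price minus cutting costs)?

28

Build v[k] bottom-up: v[k] = max over allowed piece i of (p[i] + v[k−i]) − 2 per cut.
v[1] = 1
v[2] = max(1+1-2, 5+0) = 5
v[3] = max(1+5-2, 5+1-2, 6+0) = 6
v[4] = max(1+6-2, 5+5-2, 6+1-2, 15+0) = 15
v[5] = max(1+15-2, 5+6-2, 6+5-2, 15+1-2, 18+0) = 18
v[6] = max(1+18-2, 5+15-2, 6+6-2, 15+5-2, 18+1-2, 19+0) = 19
v[7] = max(1+19-2, 5+18-2, 6+15-2, …, 19+1-2, 12+0) = 21
v[8] = max(1+21-2, 5+19-2, 6+18-2, …, 12+1-2, 19+0) = 28
One optimal plan: pieces 4 + 4 (1 cut) → $30 − $2 = $28.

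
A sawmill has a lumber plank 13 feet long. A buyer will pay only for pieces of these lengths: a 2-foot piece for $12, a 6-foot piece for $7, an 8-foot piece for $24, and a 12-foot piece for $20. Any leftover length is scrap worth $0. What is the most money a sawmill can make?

Consider every possible first cut. r[k] is the best of p[i]+r[k−i] over all sellable i≤k.
r[1] = 0
r[2] = 12
r[3] = 12
r[4] = 24  (first piece 2, then r[2]=12)
r[5] = 24
r[6] = 36  (first piece 2, then r[4]=24)
r[7] = 36
r[8] = 48  (first piece 2, then r[6]=36)
r[9] = 48
r[10] = 60  (first piece 2, then r[8]=48)
r[11] = 60
r[12] = 72  (first piece 2, then r[10]=60)
r[13] = 72
One optimal cutting: pieces 2 + 2 + 2 + 2 + 2 + 2 with 1 foot of scrap → $72.

72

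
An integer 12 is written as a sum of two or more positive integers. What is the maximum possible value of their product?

81

Fill m[k] for k=2..12: at each k try every first piece i and multiply by the better of (k−i) uncut or m[k−i].
m[2] = 1*max(1,0) = 1*1 = 1
m[3] = max(1*2, 2*1) = 2
m[4] = max(1*3, 2*2, 3*1) = 4
m[5] = max(1*4, 2*3, 3*2, 4*1) = 6
m[6] = max(1*6, 2*4, 3*3, 4*2, 5*1) = 9
m[7] = max(1*9, 2*6, 3*4, 4*3, 5*2, 6*1) = 12
m[8] = max(1*12, 2*9, 3*6, …, 6*2, 7*1) = 18
m[9] = max(1*18, 2*12, 3*9, …, 7*2, 8*1) = 27
m[10] = max(1*27, 2*18, 3*12, …, 8*2, 9*1) = 36
m[11] = max(1*36, 2*27, 3*18, …, 9*2, 10*1) = 54
m[12] = max(1*54, 2*36, 3*27, …, 10*2, 11*1) = 81
One optimal split: 3 + 3 + 3 + 3; product 3*3*3*3 = 81.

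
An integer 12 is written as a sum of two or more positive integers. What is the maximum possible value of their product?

Fill m[k] for k=2..12: at each k try every first piece i and multiply by the better of (k−i) uncut or m[k−i].
Small cases: m[2]=1, m[3]=2, m[4]=4, m[5]=6.
m[6] = max(1·6, 2·4, 3·3, 4·2, 5·1) = 9
m[7] = max(1·9, 2·6, 3·4, 4·3, 5·2, 6·1) = 12
m[8] = max(1·12, 2·9, 3·6, …, 6·2, 7·1) = 18
m[9] = max(1·18, 2·12, 3·9, …, 7·2, 8·1) = 27
m[10] = max(1·27, 2·18, 3·12, …, 8·2, 9·1) = 36
m[11] = max(1·36, 2·27, 3·18, …, 9·2, 10·1) = 54
m[12] = max(1·54, 2·36, 3·27, …, 10·2, 11·1) = 81
One optimal split: 3 + 3 + 3 + 3; product 3·3·3·3 = 81.

81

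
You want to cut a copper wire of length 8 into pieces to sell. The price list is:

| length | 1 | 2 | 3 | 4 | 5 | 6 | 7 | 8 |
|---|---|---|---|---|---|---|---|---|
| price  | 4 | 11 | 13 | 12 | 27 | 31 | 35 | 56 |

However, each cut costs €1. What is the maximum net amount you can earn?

56

Build net[k] bottom-up: net[k] = max over allowed piece i of (p[i] + net[k−i]) − 1 per cut.
net[1] = 4
net[2] = 11
net[3] = 14  (first piece 1, then net[2]=11)
net[4] = 21  (first piece 2, then net[2]=11)
net[5] = 27
net[6] = 31  (first piece 2, then net[4]=21)
net[7] = 37  (first piece 2, then net[5]=27)
net[8] = 56
Best is to make no cuts and sell whole for €56.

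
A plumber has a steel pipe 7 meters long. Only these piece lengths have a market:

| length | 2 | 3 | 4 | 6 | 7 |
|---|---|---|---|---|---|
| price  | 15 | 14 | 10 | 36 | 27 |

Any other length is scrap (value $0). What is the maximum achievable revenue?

Consider every possible first cut. r[k] is the best of p[i]+r[k−i] over all sellable i≤k.
r[1] = 0
r[2] = 15
r[3] = max(15+0, 14+0) = 15
r[4] = max(15+15, 14+0, 10+0) = 30
r[5] = max(15+15, 14+15, 10+0) = 30
r[6] = max(15+30, 14+15, 10+15, 36+0) = 45
r[7] = max(15+30, 14+30, 10+15, 36+0, 27+0) = 45
One optimal cutting: pieces 2 + 2 + 2 with 1 meter of scrap → $45.

45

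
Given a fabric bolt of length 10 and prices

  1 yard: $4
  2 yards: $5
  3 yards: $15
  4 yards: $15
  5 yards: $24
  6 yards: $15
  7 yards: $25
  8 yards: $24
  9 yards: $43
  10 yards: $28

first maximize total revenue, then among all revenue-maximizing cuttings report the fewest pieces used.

Consider every possible first cut. r[k] is the best of p[i]+r[k−i] over all sellable i≤k.
r[1] = 4
r[2] = max(4+4, 5+0) = 8
r[3] = max(4+8, 5+4, 15+0) = 15
r[4] = max(4+15, 5+8, 15+4, 15+0) = 19
r[5] = max(4+19, 5+15, 15+8, 15+4, 24+0) = 24
r[6] = max(4+24, 5+19, 15+15, 15+8, 24+4, 15+0) = 30
r[7] = max(4+30, 5+24, 15+19, …, 15+4, 25+0) = 34
r[8] = max(4+34, 5+30, 15+24, …, 25+4, 24+0) = 39
r[9] = max(4+39, 5+34, 15+30, …, 24+4, 43+0) = 45
r[10] = max(4+45, 5+39, 15+34, …, 43+4, 28+0) = 49
Maximum revenue is $49.
Now minimize piece count subject to staying optimal: for each k, pieces[k] = 1 + min over i with p[i]+r[k−i]=r[k] of pieces[k−i].
pieces[7] = 3
pieces[8] = 2
pieces[9] = 3
pieces[10] = 4

4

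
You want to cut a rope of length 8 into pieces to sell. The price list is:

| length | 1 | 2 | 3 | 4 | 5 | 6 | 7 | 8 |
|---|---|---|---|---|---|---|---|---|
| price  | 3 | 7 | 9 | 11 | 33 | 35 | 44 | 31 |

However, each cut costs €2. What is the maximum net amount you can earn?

45

Build r[k] bottom-up: r[k] = max over allowed piece i of (p[i] + r[k−i]) − 2 per cut.
r[1] = 3
r[2] = 7
r[3] = 9
r[4] = 12  (first piece 2, then r[2]=7)
r[5] = 33
r[6] = 35
r[7] = 44
r[8] = 45  (first piece 1, then r[7]=44)
One optimal plan: pieces 7 + 1 (1 cut) → €47 − €2 = €45.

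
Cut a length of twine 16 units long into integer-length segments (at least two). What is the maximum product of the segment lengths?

Fill P[k] for k=2..16: at each k try every first piece i and multiply by the better of (k−i) uncut or P[k−i].
P[2] = 1×max(1,0) = 1×1 = 1
P[3] = 1×max(2,1) = 1×2 = 2
P[4] = 2×max(2,1) = 2×2 = 4
P[5] = 2×max(3,2) = 2×3 = 6
P[6] = 3×max(3,2) = 3×3 = 9
P[7] = 2×max(5,6) = 2×6 = 12
P[8] = 2×max(6,9) = 2×9 = 18
P[9] = 3×max(6,9) = 3×9 = 27
P[10] = 2×max(8,18) = 2×18 = 36
P[11] = 2×max(9,27) = 2×27 = 54
P[12] = 3×max(9,27) = 3×27 = 81
P[13] = 2×max(11,54) = 2×54 = 108
P[14] = 2×max(12,81) = 2×81 = 162
P[15] = 3×max(12,81) = 3×81 = 243
P[16] = 2×max(14,162) = 2×162 = 324
One optimal split: 3 + 3 + 3 + 3 + 2 + 2; product 3×3×3×3×2×2 = 324.

324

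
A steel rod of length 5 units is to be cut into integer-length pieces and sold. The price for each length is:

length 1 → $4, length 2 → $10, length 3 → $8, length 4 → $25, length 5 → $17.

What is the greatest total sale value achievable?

29

Build R[k] bottom-up: R[k] = max over allowed piece i of (p[i] + R[k−i]).
R[1] = 4
R[2] = 10
R[3] = 14  (first piece 1, then R[2]=10)
R[4] = 25
R[5] = 29  (first piece 1, then R[4]=25)
One optimal cutting: 4 + 1 → $25 + $4 = $29.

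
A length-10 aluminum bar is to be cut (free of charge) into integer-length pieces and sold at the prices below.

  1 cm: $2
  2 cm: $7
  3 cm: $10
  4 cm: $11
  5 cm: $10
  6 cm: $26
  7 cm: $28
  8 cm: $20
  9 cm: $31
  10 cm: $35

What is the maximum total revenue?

40

Consider every possible first cut. r[k] is the best of p[i]+r[k−i] over all sellable i≤k.
r[1] = 2
r[2] = 7
r[3] = 10
r[4] = 14  (first piece 2, then r[2]=7)
r[5] = 17  (first piece 2, then r[3]=10)
r[6] = 26
r[7] = 28  (first piece 1, then r[6]=26)
r[8] = 33  (first piece 2, then r[6]=26)
r[9] = 36  (first piece 3, then r[6]=26)
r[10] = 40  (first piece 2, then r[8]=33)
One optimal cutting: 6 + 2 + 2 → $26 + $7 + $7 = $40.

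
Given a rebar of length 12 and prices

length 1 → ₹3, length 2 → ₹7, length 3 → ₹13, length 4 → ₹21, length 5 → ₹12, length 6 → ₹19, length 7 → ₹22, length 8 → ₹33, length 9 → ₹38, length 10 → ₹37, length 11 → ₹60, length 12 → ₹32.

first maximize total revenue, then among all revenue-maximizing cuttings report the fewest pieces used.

Build r[k] bottom-up: r[k] = max over allowed piece i of (p[i] + r[k−i]).
r[1] = 3
r[2] = 7
r[3] = 13
r[4] = 21
r[5] = 24  (first piece 1, then r[4]=21)
r[6] = 28  (first piece 2, then r[4]=21)
r[7] = 34  (first piece 3, then r[4]=21)
r[8] = 42  (first piece 4, then r[4]=21)
r[9] = 45  (first piece 1, then r[8]=42)
r[10] = 49  (first piece 2, then r[8]=42)
r[11] = 60
r[12] = 63  (first piece 1, then r[11]=60)
Maximum revenue is ₹63.
Now minimize piece count subject to staying optimal: for each k, pieces[k] = 1 + min over i with p[i]+r[k−i]=r[k] of pieces[k−i].
pieces[9] = 3
pieces[10] = 3
pieces[11] = 1
pieces[12] = 2

2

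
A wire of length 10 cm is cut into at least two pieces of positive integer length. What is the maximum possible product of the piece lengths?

36

Fill f[k] for k=2..10: at each k try every first piece i and multiply by the better of (k−i) uncut or f[k−i].
Small cases: f[2]=1, f[3]=2, f[4]=4.
f[5] = 2·max(3,2) = 2·3 = 6
f[6] = 3·max(3,2) = 3·3 = 9
f[7] = 2·max(5,6) = 2·6 = 12
f[8] = 2·max(6,9) = 2·9 = 18
f[9] = 3·max(6,9) = 3·9 = 27
f[10] = 2·max(8,18) = 2·18 = 36
One optimal split: 3 + 3 + 2 + 2; product 3·3·2·2 = 36.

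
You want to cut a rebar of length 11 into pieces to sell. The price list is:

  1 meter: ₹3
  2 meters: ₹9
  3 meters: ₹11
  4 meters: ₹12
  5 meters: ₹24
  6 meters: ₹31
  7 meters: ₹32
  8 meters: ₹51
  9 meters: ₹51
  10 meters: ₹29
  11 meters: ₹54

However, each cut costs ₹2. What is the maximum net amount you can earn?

Let v[k] be the best obtainable value from length k. For each k, try every first piece i and keep the best of price[i] + v[k−i] minus the 2 cut fee when i<k.
v[1] = 3
v[2] = max(3+3-2, 9+0) = 9
v[3] = max(3+9-2, 9+3-2, 11+0) = 11
v[4] = max(3+11-2, 9+9-2, 11+3-2, 12+0) = 16
v[5] = max(3+16-2, 9+11-2, 11+9-2, 12+3-2, 24+0) = 24
v[6] = max(3+24-2, 9+16-2, 11+11-2, 12+9-2, 24+3-2, 31+0) = 31
v[7] = max(3+31-2, 9+24-2, 11+16-2, …, 31+3-2, 32+0) = 32
v[8] = max(3+32-2, 9+31-2, 11+24-2, …, 32+3-2, 51+0) = 51
v[9] = max(3+51-2, 9+32-2, 11+31-2, …, 51+3-2, 51+0) = 52
v[10] = max(3+52-2, 9+51-2, 11+32-2, …, 51+3-2, 29+0) = 58
v[11] = max(3+58-2, 9+52-2, 11+51-2, …, 29+3-2, 54+0) = 60
One optimal plan: pieces 8 + 3 (1 cut) → ₹62 − ₹2 = ₹60.

60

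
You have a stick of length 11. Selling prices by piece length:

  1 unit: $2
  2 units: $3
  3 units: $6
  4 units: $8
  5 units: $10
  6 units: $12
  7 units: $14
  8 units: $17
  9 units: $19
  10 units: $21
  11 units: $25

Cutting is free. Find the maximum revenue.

25

Build best[k] bottom-up: best[k] = max over allowed piece i of (p[i] + best[k−i]).
best[1] = 2
best[2] = max(2+2, 3+0) = 4
best[3] = max(2+4, 3+2, 6+0) = 6
best[4] = max(2+6, 3+4, 6+2, 8+0) = 8
best[5] = max(2+8, 3+6, 6+4, 8+2, 10+0) = 10
best[6] = max(2+10, 3+8, 6+6, 8+4, 10+2, 12+0) = 12
best[7] = max(2+12, 3+10, 6+8, …, 12+2, 14+0) = 14
best[8] = max(2+14, 3+12, 6+10, …, 14+2, 17+0) = 17
best[9] = max(2+17, 3+14, 6+12, …, 17+2, 19+0) = 19
best[10] = max(2+19, 3+17, 6+14, …, 19+2, 21+0) = 21
best[11] = max(2+21, 3+19, 6+17, …, 21+2, 25+0) = 25
Best is to sell the whole 11-unit piece uncut for $25.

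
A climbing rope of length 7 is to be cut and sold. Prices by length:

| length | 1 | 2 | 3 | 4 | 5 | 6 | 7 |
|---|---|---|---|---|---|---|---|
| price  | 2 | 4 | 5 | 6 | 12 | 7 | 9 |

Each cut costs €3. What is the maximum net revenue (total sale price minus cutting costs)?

13

Consider every possible first cut. v[k] is the best of p[i]+v[k−i] over all sellable i≤k, charging 3 whenever i<k.
v[1] = 2
v[2] = max(2+2-3, 4+0) = 4
v[3] = max(2+4-3, 4+2-3, 5+0) = 5
v[4] = max(2+5-3, 4+4-3, 5+2-3, 6+0) = 6
v[5] = max(2+6-3, 4+5-3, 5+4-3, 6+2-3, 12+0) = 12
v[6] = max(2+12-3, 4+6-3, 5+5-3, 6+4-3, 12+2-3, 7+0) = 11
v[7] = max(2+11-3, 4+12-3, 5+6-3, …, 7+2-3, 9+0) = 13
One optimal plan: pieces 5 + 2 (1 cut) → €16 − €3 = €13.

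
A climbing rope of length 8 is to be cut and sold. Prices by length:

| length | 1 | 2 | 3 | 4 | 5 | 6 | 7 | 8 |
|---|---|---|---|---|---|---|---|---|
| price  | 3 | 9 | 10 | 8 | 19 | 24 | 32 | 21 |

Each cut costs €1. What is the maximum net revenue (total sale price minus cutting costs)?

Build net[k] bottom-up: net[k] = max over allowed piece i of (p[i] + net[k−i]) − 1 per cut.
net[1] = 3
net[2] = 9
net[3] = 11  (first piece 1, then net[2]=9)
net[4] = 17  (first piece 2, then net[2]=9)
net[5] = 19  (first piece 1, then net[4]=17)
net[6] = 25  (first piece 2, then net[4]=17)
net[7] = 32
net[8] = 34  (first piece 1, then net[7]=32)
One optimal plan: pieces 7 + 1 (1 cut) → €35 − €1 = €34.

34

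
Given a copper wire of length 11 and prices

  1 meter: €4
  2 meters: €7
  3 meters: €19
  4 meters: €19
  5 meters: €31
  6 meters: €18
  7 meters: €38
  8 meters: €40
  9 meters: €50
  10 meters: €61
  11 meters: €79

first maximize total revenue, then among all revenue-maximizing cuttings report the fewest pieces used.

1

Consider every possible first cut. r[k] is the best of p[i]+r[k−i] over all sellable i≤k.
r[1] = 4
r[2] = max(4+4, 7+0) = 8
r[3] = max(4+8, 7+4, 19+0) = 19
r[4] = max(4+19, 7+8, 19+4, 19+0) = 23
r[5] = max(4+23, 7+19, 19+8, 19+4, 31+0) = 31
r[6] = max(4+31, 7+23, 19+19, 19+8, 31+4, 18+0) = 38
r[7] = max(4+38, 7+31, 19+23, …, 18+4, 38+0) = 42
r[8] = max(4+42, 7+38, 19+31, …, 38+4, 40+0) = 50
r[9] = max(4+50, 7+42, 19+38, …, 40+4, 50+0) = 57
r[10] = max(4+57, 7+50, 19+42, …, 50+4, 61+0) = 62
r[11] = max(4+62, 7+57, 19+50, …, 61+4, 79+0) = 79
Maximum revenue is €79.
Now minimize piece count subject to staying optimal: for each k, pieces[k] = 1 + min over i with p[i]+r[k−i]=r[k] of pieces[k−i].
pieces[8] = 2
pieces[9] = 3
pieces[10] = 2
pieces[11] = 1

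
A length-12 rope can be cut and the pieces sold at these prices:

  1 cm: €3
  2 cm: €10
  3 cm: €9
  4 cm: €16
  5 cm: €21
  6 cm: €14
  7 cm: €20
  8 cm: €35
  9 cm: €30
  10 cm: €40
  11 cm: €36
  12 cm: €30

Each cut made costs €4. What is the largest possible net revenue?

Let r[k] be the best obtainable value from length k. For each k, try every first piece i and keep the best of price[i] + r[k−i] minus the 4 cut fee when i<k.
r[1] = 3
r[2] = max(3+3-4, 10+0) = 10
r[3] = max(3+10-4, 10+3-4, 9+0) = 9
r[4] = max(3+9-4, 10+10-4, 9+3-4, 16+0) = 16
r[5] = max(3+16-4, 10+9-4, 9+10-4, 16+3-4, 21+0) = 21
r[6] = max(3+21-4, 10+16-4, 9+9-4, 16+10-4, 21+3-4, 14+0) = 22
r[7] = max(3+22-4, 10+21-4, 9+16-4, …, 14+3-4, 20+0) = 27
r[8] = max(3+27-4, 10+22-4, 9+21-4, …, 20+3-4, 35+0) = 35
r[9] = max(3+35-4, 10+27-4, 9+22-4, …, 35+3-4, 30+0) = 34
r[10] = max(3+34-4, 10+35-4, 9+27-4, …, 30+3-4, 40+0) = 41
r[11] = max(3+41-4, 10+34-4, 9+35-4, …, 40+3-4, 36+0) = 40
r[12] = max(3+40-4, 10+41-4, 9+34-4, …, 36+3-4, 30+0) = 47
One optimal plan: pieces 8 + 2 + 2 (2 cuts) → €55 − €8 = €47.

47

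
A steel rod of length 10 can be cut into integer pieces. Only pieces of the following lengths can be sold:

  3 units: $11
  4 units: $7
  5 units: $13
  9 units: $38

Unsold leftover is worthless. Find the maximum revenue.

38

Build best[k] bottom-up: best[k] = max over allowed piece i of (p[i] + best[k−i]).
best[1] = 0
best[2] = 0
best[3] = 11
best[4] = max(11+0, 7+0) = 11
best[5] = max(11+0, 7+0, 13+0) = 13
best[6] = max(11+11, 7+0, 13+0) = 22
best[7] = max(11+11, 7+11, 13+0) = 22
best[8] = max(11+13, 7+11, 13+11) = 24
best[9] = max(11+22, 7+13, 13+11, 38+0) = 38
best[10] = max(11+22, 7+22, 13+13, 38+0) = 38
One optimal cutting: pieces 9 with 1 unit of scrap → $38.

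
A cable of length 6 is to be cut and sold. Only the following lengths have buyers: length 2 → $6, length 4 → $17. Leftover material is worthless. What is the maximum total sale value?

23

Consider every possible first cut. f[k] is the best of p[i]+f[k−i] over all sellable i≤k.
f[1] = 0
f[2] = 6
f[3] = 6
f[4] = 17
f[5] = 17
f[6] = 23  (first piece 2, then f[4]=17)
One optimal cutting: 4 + 2 → $23.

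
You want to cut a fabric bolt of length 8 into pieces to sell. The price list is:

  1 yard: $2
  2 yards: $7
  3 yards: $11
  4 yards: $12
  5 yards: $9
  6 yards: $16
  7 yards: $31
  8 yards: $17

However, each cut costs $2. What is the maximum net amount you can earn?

31

Build net[k] bottom-up: net[k] = max over allowed piece i of (p[i] + net[k−i]) − 2 per cut.
net[1] = 2
net[2] = max(2+2-2, 7+0) = 7
net[3] = max(2+7-2, 7+2-2, 11+0) = 11
net[4] = max(2+11-2, 7+7-2, 11+2-2, 12+0) = 12
net[5] = max(2+12-2, 7+11-2, 11+7-2, 12+2-2, 9+0) = 16
net[6] = max(2+16-2, 7+12-2, 11+11-2, 12+7-2, 9+2-2, 16+0) = 20
net[7] = max(2+20-2, 7+16-2, 11+12-2, …, 16+2-2, 31+0) = 31
net[8] = max(2+31-2, 7+20-2, 11+16-2, …, 31+2-2, 17+0) = 31
One optimal plan: pieces 7 + 1 (1 cut) → $33 − $2 = $31.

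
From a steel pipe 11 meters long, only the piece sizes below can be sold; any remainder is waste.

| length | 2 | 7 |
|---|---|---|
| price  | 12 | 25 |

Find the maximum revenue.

Consider every possible first cut. f[k] is the best of p[i]+f[k−i] over all sellable i≤k.
f[1] = 0
f[2] = 12
f[3] = 12
f[4] = 24  (first piece 2, then f[2]=12)
f[5] = 24
f[6] = 36  (first piece 2, then f[4]=24)
f[7] = max(12+24, 25+0) = 36
f[8] = max(12+36, 25+0) = 48
f[9] = max(12+36, 25+12) = 48
f[10] = max(12+48, 25+12) = 60
f[11] = max(12+48, 25+24) = 60
One optimal cutting: pieces 2 + 2 + 2 + 2 + 2 with 1 meter of scrap → $60.

60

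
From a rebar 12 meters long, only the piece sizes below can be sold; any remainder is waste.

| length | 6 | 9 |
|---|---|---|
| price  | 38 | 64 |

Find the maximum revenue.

76

Consider every possible first cut. f[k] is the best of p[i]+f[k−i] over all sellable i≤k.
f[1] = 0
f[2] = 0
f[3] = 0
f[4] = 0
f[5] = 0
f[6] = 38
f[7] = 38
f[8] = 38
f[9] = max(38+0, 64+0) = 64
f[10] = max(38+0, 64+0) = 64
f[11] = max(38+0, 64+0) = 64
f[12] = max(38+38, 64+0) = 76
One optimal cutting: 6 + 6 → ₹76.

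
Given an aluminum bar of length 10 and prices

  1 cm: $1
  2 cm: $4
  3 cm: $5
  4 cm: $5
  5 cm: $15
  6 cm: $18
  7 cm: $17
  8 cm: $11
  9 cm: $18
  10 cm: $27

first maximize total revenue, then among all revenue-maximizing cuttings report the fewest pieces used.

Let r[k] be the best obtainable value from length k. For each k, try every first piece i and keep the best of price[i] + r[k−i].
r[1] = 1
r[2] = 4
r[3] = 5  (first piece 1, then r[2]=4)
r[4] = 8  (first piece 2, then r[2]=4)
r[5] = 15
r[6] = 18
r[7] = 19  (first piece 1, then r[6]=18)
r[8] = 22  (first piece 2, then r[6]=18)
r[9] = 23  (first piece 1, then r[8]=22)
r[10] = 30  (first piece 5, then r[5]=15)
Maximum revenue is $30.
Now minimize piece count subject to staying optimal: for each k, pieces[k] = 1 + min over i with p[i]+r[k−i]=r[k] of pieces[k−i].
pieces[7] = 2
pieces[8] = 2
pieces[9] = 2
pieces[10] = 2

2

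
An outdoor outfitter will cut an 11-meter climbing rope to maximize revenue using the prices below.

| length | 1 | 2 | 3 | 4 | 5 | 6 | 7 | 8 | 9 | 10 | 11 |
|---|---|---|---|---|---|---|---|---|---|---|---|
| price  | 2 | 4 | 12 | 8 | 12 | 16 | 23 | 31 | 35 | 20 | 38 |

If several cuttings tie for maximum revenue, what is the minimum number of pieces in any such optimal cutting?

2

Build r[k] bottom-up: r[k] = max over allowed piece i of (p[i] + r[k−i]).
r[1] = 2
r[2] = max(2+2, 4+0) = 4
r[3] = max(2+4, 4+2, 12+0) = 12
r[4] = max(2+12, 4+4, 12+2, 8+0) = 14
r[5] = max(2+14, 4+12, 12+4, 8+2, 12+0) = 16
r[6] = max(2+16, 4+14, 12+12, 8+4, 12+2, 16+0) = 24
r[7] = max(2+24, 4+16, 12+14, …, 16+2, 23+0) = 26
r[8] = max(2+26, 4+24, 12+16, …, 23+2, 31+0) = 31
r[9] = max(2+31, 4+26, 12+24, …, 31+2, 35+0) = 36
r[10] = max(2+36, 4+31, 12+26, …, 35+2, 20+0) = 38
r[11] = max(2+38, 4+36, 12+31, …, 20+2, 38+0) = 43
Maximum revenue is €43.
Now minimize piece count subject to staying optimal: for each k, pieces[k] = 1 + min over i with p[i]+r[k−i]=r[k] of pieces[k−i].
pieces[8] = 1
pieces[9] = 3
pieces[10] = 4
pieces[11] = 2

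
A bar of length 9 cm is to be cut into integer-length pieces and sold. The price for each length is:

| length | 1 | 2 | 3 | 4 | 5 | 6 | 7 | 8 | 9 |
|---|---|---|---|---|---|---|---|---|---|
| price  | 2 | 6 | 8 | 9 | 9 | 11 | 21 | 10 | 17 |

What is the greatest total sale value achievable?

27

Build R[k] bottom-up: R[k] = max over allowed piece i of (p[i] + R[k−i]).
R[1] = 2
R[2] = max(2+2, 6+0) = 6
R[3] = max(2+6, 6+2, 8+0) = 8
R[4] = max(2+8, 6+6, 8+2, 9+0) = 12
R[5] = max(2+12, 6+8, 8+6, 9+2, 9+0) = 14
R[6] = max(2+14, 6+12, 8+8, 9+6, 9+2, 11+0) = 18
R[7] = max(2+18, 6+14, 8+12, …, 11+2, 21+0) = 21
R[8] = max(2+21, 6+18, 8+14, …, 21+2, 10+0) = 24
R[9] = max(2+24, 6+21, 8+18, …, 10+2, 17+0) = 27
One optimal cutting: 7 + 2 → 21 + 6 = 27.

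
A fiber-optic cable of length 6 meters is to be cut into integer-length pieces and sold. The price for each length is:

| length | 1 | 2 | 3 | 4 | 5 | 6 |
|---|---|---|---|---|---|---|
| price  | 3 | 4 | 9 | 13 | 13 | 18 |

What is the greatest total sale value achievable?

Consider every possible first cut. best[k] is the best of p[i]+best[k−i] over all sellable i≤k.
best[1] = 3
best[2] = 6  (first piece 1, then best[1]=3)
best[3] = 9  (first piece 1, then best[2]=6)
best[4] = 13
best[5] = 16  (first piece 1, then best[4]=13)
best[6] = 19  (first piece 1, then best[5]=16)
One optimal cutting: 4 + 1 + 1 → $13 + $3 + $3 = $19.

19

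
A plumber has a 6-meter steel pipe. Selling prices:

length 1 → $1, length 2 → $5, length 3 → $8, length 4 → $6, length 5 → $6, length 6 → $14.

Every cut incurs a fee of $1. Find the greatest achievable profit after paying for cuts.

Consider every possible first cut. r[k] is the best of p[i]+r[k−i] over all sellable i≤k, charging 1 whenever i<k.
r[1] = 1
r[2] = 5
r[3] = 8
r[4] = 9  (first piece 2, then r[2]=5)
r[5] = 12  (first piece 2, then r[3]=8)
r[6] = 15  (first piece 3, then r[3]=8)
One optimal plan: pieces 3 + 3 (1 cut) → $16 − $1 = $15.

15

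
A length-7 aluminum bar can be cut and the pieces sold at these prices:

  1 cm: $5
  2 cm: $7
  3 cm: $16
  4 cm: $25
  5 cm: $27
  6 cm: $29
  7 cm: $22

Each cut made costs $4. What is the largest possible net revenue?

Let net[k] be the best obtainable value from length k. For each k, try every first piece i and keep the best of price[i] + net[k−i] minus the 4 cut fee when i<k.
net[1] = 5
net[2] = max(5+5-4, 7+0) = 7
net[3] = max(5+7-4, 7+5-4, 16+0) = 16
net[4] = max(5+16-4, 7+7-4, 16+5-4, 25+0) = 25
net[5] = max(5+25-4, 7+16-4, 16+7-4, 25+5-4, 27+0) = 27
net[6] = max(5+27-4, 7+25-4, 16+16-4, 25+7-4, 27+5-4, 29+0) = 29
net[7] = max(5+29-4, 7+27-4, 16+25-4, …, 29+5-4, 22+0) = 37
One optimal plan: pieces 4 + 3 (1 cut) → $41 − $4 = $37.

37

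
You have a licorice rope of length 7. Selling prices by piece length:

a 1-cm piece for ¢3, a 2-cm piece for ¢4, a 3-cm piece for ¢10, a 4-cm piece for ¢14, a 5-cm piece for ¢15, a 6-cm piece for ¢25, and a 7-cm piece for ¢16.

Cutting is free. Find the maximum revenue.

28

Consider every possible first cut. best[k] is the best of p[i]+best[k−i] over all sellable i≤k.
best[1] = 3
best[2] = 6  (first piece 1, then best[1]=3)
best[3] = 10
best[4] = 14
best[5] = 17  (first piece 1, then best[4]=14)
best[6] = 25
best[7] = 28  (first piece 1, then best[6]=25)
One optimal cutting: 6 + 1 → ¢25 + ¢3 = ¢28.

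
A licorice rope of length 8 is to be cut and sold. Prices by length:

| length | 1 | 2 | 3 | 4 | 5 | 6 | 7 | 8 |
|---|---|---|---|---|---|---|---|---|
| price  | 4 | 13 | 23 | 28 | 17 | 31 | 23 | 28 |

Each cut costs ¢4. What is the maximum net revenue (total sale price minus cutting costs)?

52

Build r[k] bottom-up: r[k] = max over allowed piece i of (p[i] + r[k−i]) − 4 per cut.
r[1] = 4
r[2] = max(4+4-4, 13+0) = 13
r[3] = max(4+13-4, 13+4-4, 23+0) = 23
r[4] = max(4+23-4, 13+13-4, 23+4-4, 28+0) = 28
r[5] = max(4+28-4, 13+23-4, 23+13-4, 28+4-4, 17+0) = 32
r[6] = max(4+32-4, 13+28-4, 23+23-4, 28+13-4, 17+4-4, 31+0) = 42
r[7] = max(4+42-4, 13+32-4, 23+28-4, …, 31+4-4, 23+0) = 47
r[8] = max(4+47-4, 13+42-4, 23+32-4, …, 23+4-4, 28+0) = 52
One optimal plan: pieces 4 + 4 (1 cut) → ¢56 − ¢4 = ¢52.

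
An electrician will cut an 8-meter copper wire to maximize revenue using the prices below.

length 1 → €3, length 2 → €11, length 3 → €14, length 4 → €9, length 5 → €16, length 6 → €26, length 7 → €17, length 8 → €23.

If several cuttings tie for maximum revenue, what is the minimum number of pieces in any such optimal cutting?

Consider every possible first cut. r[k] is the best of p[i]+r[k−i] over all sellable i≤k.
r[1] = 3
r[2] = max(3+3, 11+0) = 11
r[3] = max(3+11, 11+3, 14+0) = 14
r[4] = max(3+14, 11+11, 14+3, 9+0) = 22
r[5] = max(3+22, 11+14, 14+11, 9+3, 16+0) = 25
r[6] = max(3+25, 11+22, 14+14, 9+11, 16+3, 26+0) = 33
r[7] = max(3+33, 11+25, 14+22, …, 26+3, 17+0) = 36
r[8] = max(3+36, 11+33, 14+25, …, 17+3, 23+0) = 44
Maximum revenue is €44.
Now minimize piece count subject to staying optimal: for each k, pieces[k] = 1 + min over i with p[i]+r[k−i]=r[k] of pieces[k−i].
pieces[5] = 2
pieces[6] = 3
pieces[7] = 3
pieces[8] = 4

4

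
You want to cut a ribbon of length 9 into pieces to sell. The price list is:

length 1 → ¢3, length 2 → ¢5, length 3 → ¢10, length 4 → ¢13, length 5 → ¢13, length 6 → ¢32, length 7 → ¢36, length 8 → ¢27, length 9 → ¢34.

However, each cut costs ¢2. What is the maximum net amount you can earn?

40

Let v[k] be the best obtainable value from length k. For each k, try every first piece i and keep the best of price[i] + v[k−i] minus the 2 cut fee when i<k.
v[1] = 3
v[2] = max(3+3-2, 5+0) = 5
v[3] = max(3+5-2, 5+3-2, 10+0) = 10
v[4] = max(3+10-2, 5+5-2, 10+3-2, 13+0) = 13
v[5] = max(3+13-2, 5+10-2, 10+5-2, 13+3-2, 13+0) = 14
v[6] = max(3+14-2, 5+13-2, 10+10-2, 13+5-2, 13+3-2, 32+0) = 32
v[7] = max(3+32-2, 5+14-2, 10+13-2, …, 32+3-2, 36+0) = 36
v[8] = max(3+36-2, 5+32-2, 10+14-2, …, 36+3-2, 27+0) = 37
v[9] = max(3+37-2, 5+36-2, 10+32-2, …, 27+3-2, 34+0) = 40
One optimal plan: pieces 6 + 3 (1 cut) → ¢42 − ¢2 = ¢40.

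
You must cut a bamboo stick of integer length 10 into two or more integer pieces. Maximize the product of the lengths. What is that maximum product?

36

Let g[k] be the best product for length k (with at least one cut). For each first piece i, the rest contributes max(k−i, g[k−i]).
g[2] = 1*max(1,0) = 1*1 = 1
g[3] = 1*max(2,1) = 1*2 = 2
g[4] = 2*max(2,1) = 2*2 = 4
g[5] = 2*max(3,2) = 2*3 = 6
g[6] = 3*max(3,2) = 3*3 = 9
g[7] = 2*max(5,6) = 2*6 = 12
g[8] = 2*max(6,9) = 2*9 = 18
g[9] = 3*max(6,9) = 3*9 = 27
g[10] = 2*max(8,18) = 2*18 = 36
One optimal split: 3 + 3 + 2 + 2; product 3*3*2*2 = 36.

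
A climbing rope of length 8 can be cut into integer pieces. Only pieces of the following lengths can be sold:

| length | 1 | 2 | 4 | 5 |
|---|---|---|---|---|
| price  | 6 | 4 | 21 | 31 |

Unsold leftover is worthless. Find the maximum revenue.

49

Let r[k] be the best obtainable value from length k. For each k, try every first piece i and keep the best of price[i] + r[k−i].
r[1] = 6
r[2] = 12  (first piece 1, then r[1]=6)
r[3] = 18  (first piece 1, then r[2]=12)
r[4] = 24  (first piece 1, then r[3]=18)
r[5] = 31
r[6] = 37  (first piece 1, then r[5]=31)
r[7] = 43  (first piece 1, then r[6]=37)
r[8] = 49  (first piece 1, then r[7]=43)
One optimal cutting: 5 + 1 + 1 + 1 → €49.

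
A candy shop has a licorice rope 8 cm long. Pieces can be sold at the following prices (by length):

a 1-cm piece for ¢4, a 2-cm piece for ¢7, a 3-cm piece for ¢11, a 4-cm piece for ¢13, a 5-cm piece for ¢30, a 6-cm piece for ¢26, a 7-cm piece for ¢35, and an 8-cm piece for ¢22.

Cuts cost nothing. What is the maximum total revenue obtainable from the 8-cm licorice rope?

Let R[k] be the best obtainable value from length k. For each k, try every first piece i and keep the best of price[i] + R[k−i].
R[1] = 4
R[2] = 8  (first piece 1, then R[1]=4)
R[3] = 12  (first piece 1, then R[2]=8)
R[4] = 16  (first piece 1, then R[3]=12)
R[5] = 30
R[6] = 34  (first piece 1, then R[5]=30)
R[7] = 38  (first piece 1, then R[6]=34)
R[8] = 42  (first piece 1, then R[7]=38)
One optimal cutting: 5 + 1 + 1 + 1 → ¢30 + ¢4 + ¢4 + ¢4 = ¢42.

42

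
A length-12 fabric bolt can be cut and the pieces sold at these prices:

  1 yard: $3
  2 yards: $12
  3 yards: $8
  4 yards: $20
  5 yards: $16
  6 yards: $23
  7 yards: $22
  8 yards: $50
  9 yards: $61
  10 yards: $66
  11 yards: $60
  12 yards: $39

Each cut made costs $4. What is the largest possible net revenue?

Consider every possible first cut. r[k] is the best of p[i]+r[k−i] over all sellable i≤k, charging 4 whenever i<k.
r[1] = 3
r[2] = max(3+3-4, 12+0) = 12
r[3] = max(3+12-4, 12+3-4, 8+0) = 11
r[4] = max(3+11-4, 12+12-4, 8+3-4, 20+0) = 20
r[5] = max(3+20-4, 12+11-4, 8+12-4, 20+3-4, 16+0) = 19
r[6] = max(3+19-4, 12+20-4, 8+11-4, 20+12-4, 16+3-4, 23+0) = 28
r[7] = max(3+28-4, 12+19-4, 8+20-4, …, 23+3-4, 22+0) = 27
r[8] = max(3+27-4, 12+28-4, 8+19-4, …, 22+3-4, 50+0) = 50
r[9] = max(3+50-4, 12+27-4, 8+28-4, …, 50+3-4, 61+0) = 61
r[10] = max(3+61-4, 12+50-4, 8+27-4, …, 61+3-4, 66+0) = 66
r[11] = max(3+66-4, 12+61-4, 8+50-4, …, 66+3-4, 60+0) = 69
r[12] = max(3+69-4, 12+66-4, 8+61-4, …, 60+3-4, 39+0) = 74
One optimal plan: pieces 10 + 2 (1 cut) → $78 − $4 = $74.

74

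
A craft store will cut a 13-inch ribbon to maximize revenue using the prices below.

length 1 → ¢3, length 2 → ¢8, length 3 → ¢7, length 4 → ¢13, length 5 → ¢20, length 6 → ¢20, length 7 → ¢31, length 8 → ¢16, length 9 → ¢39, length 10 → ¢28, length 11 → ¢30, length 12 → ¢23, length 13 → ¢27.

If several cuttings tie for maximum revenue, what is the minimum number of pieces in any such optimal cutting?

3

Build r[k] bottom-up: r[k] = max over allowed piece i of (p[i] + r[k−i]).
r[1] = 3
r[2] = max(3+3, 8+0) = 8
r[3] = max(3+8, 8+3, 7+0) = 11
r[4] = max(3+11, 8+8, 7+3, 13+0) = 16
r[5] = max(3+16, 8+11, 7+8, 13+3, 20+0) = 20
r[6] = max(3+20, 8+16, 7+11, 13+8, 20+3, 20+0) = 24
r[7] = max(3+24, 8+20, 7+16, …, 20+3, 31+0) = 31
r[8] = max(3+31, 8+24, 7+20, …, 31+3, 16+0) = 34
r[9] = max(3+34, 8+31, 7+24, …, 16+3, 39+0) = 39
r[10] = max(3+39, 8+34, 7+31, …, 39+3, 28+0) = 42
r[11] = max(3+42, 8+39, 7+34, …, 28+3, 30+0) = 47
r[12] = max(3+47, 8+42, 7+39, …, 30+3, 23+0) = 51
r[13] = max(3+51, 8+47, 7+42, …, 23+3, 27+0) = 55
Maximum revenue is ¢55.
Now minimize piece count subject to staying optimal: for each k, pieces[k] = 1 + min over i with p[i]+r[k−i]=r[k] of pieces[k−i].
pieces[10] = 2
pieces[11] = 2
pieces[12] = 2
pieces[13] = 3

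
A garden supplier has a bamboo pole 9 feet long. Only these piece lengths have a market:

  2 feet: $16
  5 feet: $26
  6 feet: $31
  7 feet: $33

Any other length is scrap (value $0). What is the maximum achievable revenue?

64

Build best[k] bottom-up: best[k] = max over allowed piece i of (p[i] + best[k−i]).
best[1] = 0
best[2] = 16
best[3] = 16
best[4] = 32  (first piece 2, then best[2]=16)
best[5] = max(16+16, 26+0) = 32
best[6] = max(16+32, 26+0, 31+0) = 48
best[7] = max(16+32, 26+16, 31+0, 33+0) = 48
best[8] = max(16+48, 26+16, 31+16, 33+0) = 64
best[9] = max(16+48, 26+32, 31+16, 33+16) = 64
One optimal cutting: pieces 2 + 2 + 2 + 2 with 1 foot of scrap → $64.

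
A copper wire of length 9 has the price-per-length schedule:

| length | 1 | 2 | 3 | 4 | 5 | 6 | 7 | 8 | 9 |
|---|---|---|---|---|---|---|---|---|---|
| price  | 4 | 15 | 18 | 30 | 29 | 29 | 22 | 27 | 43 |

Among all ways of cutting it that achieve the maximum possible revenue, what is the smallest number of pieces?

3

Let r[k] be the best obtainable value from length k. For each k, try every first piece i and keep the best of price[i] + r[k−i].
r[1] = 4
r[2] = 15
r[3] = 19  (first piece 1, then r[2]=15)
r[4] = 30  (first piece 2, then r[2]=15)
r[5] = 34  (first piece 1, then r[4]=30)
r[6] = 45  (first piece 2, then r[4]=30)
r[7] = 49  (first piece 1, then r[6]=45)
r[8] = 60  (first piece 2, then r[6]=45)
r[9] = 64  (first piece 1, then r[8]=60)
Maximum revenue is €64.
Now minimize piece count subject to staying optimal: for each k, pieces[k] = 1 + min over i with p[i]+r[k−i]=r[k] of pieces[k−i].
pieces[6] = 2
pieces[7] = 3
pieces[8] = 2
pieces[9] = 3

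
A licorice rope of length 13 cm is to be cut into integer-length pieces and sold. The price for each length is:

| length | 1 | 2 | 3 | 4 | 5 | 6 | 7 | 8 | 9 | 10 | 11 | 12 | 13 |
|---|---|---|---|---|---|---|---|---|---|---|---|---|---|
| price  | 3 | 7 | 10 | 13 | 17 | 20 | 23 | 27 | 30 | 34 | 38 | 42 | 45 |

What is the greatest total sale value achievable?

Consider every possible first cut. R[k] is the best of p[i]+R[k−i] over all sellable i≤k.
R[1] = 3
R[2] = max(3+3, 7+0) = 7
R[3] = max(3+7, 7+3, 10+0) = 10
R[4] = max(3+10, 7+7, 10+3, 13+0) = 14
R[5] = max(3+14, 7+10, 10+7, 13+3, 17+0) = 17
R[6] = max(3+17, 7+14, 10+10, 13+7, 17+3, 20+0) = 21
R[7] = max(3+21, 7+17, 10+14, …, 20+3, 23+0) = 24
R[8] = max(3+24, 7+21, 10+17, …, 23+3, 27+0) = 28
R[9] = max(3+28, 7+24, 10+21, …, 27+3, 30+0) = 31
R[10] = max(3+31, 7+28, 10+24, …, 30+3, 34+0) = 35
R[11] = max(3+35, 7+31, 10+28, …, 34+3, 38+0) = 38
R[12] = max(3+38, 7+35, 10+31, …, 38+3, 42+0) = 42
R[13] = max(3+42, 7+38, 10+35, …, 42+3, 45+0) = 45
One optimal cutting: 2 + 2 + 2 + 2 + 2 + 2 + 1 → ¢7 + ¢7 + ¢7 + ¢7 + ¢7 + ¢7 + ¢3 = ¢45.

45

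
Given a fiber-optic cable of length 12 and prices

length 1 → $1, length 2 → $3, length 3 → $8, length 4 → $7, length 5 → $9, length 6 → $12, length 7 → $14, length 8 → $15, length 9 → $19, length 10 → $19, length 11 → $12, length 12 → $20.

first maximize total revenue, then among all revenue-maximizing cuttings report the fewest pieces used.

Let r[k] be the best obtainable value from length k. For each k, try every first piece i and keep the best of price[i] + r[k−i].
r[1] = 1
r[2] = max(1+1, 3+0) = 3
r[3] = max(1+3, 3+1, 8+0) = 8
r[4] = max(1+8, 3+3, 8+1, 7+0) = 9
r[5] = max(1+9, 3+8, 8+3, 7+1, 9+0) = 11
r[6] = max(1+11, 3+9, 8+8, 7+3, 9+1, 12+0) = 16
r[7] = max(1+16, 3+11, 8+9, …, 12+1, 14+0) = 17
r[8] = max(1+17, 3+16, 8+11, …, 14+1, 15+0) = 19
r[9] = max(1+19, 3+17, 8+16, …, 15+1, 19+0) = 24
r[10] = max(1+24, 3+19, 8+17, …, 19+1, 19+0) = 25
r[11] = max(1+25, 3+24, 8+19, …, 19+1, 12+0) = 27
r[12] = max(1+27, 3+25, 8+24, …, 12+1, 20+0) = 32
Maximum revenue is $32.
Now minimize piece count subject to staying optimal: for each k, pieces[k] = 1 + min over i with p[i]+r[k−i]=r[k] of pieces[k−i].
pieces[9] = 3
pieces[10] = 4
pieces[11] = 4
pieces[12] = 4

4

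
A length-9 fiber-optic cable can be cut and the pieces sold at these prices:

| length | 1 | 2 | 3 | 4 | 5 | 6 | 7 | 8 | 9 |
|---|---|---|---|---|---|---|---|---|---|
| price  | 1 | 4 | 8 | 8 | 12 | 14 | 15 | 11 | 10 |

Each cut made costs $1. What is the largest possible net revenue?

Consider every possible first cut. r[k] is the best of p[i]+r[k−i] over all sellable i≤k, charging 1 whenever i<k.
r[1] = 1
r[2] = max(1+1-1, 4+0) = 4
r[3] = max(1+4-1, 4+1-1, 8+0) = 8
r[4] = max(1+8-1, 4+4-1, 8+1-1, 8+0) = 8
r[5] = max(1+8-1, 4+8-1, 8+4-1, 8+1-1, 12+0) = 12
r[6] = max(1+12-1, 4+8-1, 8+8-1, 8+4-1, 12+1-1, 14+0) = 15
r[7] = max(1+15-1, 4+12-1, 8+8-1, …, 14+1-1, 15+0) = 15
r[8] = max(1+15-1, 4+15-1, 8+12-1, …, 15+1-1, 11+0) = 19
r[9] = max(1+19-1, 4+15-1, 8+15-1, …, 11+1-1, 10+0) = 22
One optimal plan: pieces 3 + 3 + 3 (2 cuts) → $24 − $2 = $22.

22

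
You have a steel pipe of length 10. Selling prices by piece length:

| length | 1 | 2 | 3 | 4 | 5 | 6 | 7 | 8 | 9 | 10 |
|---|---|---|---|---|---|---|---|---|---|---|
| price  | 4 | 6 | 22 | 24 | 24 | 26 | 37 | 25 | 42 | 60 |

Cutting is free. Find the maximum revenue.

70

Consider every possible first cut. v[k] is the best of p[i]+v[k−i] over all sellable i≤k.
v[1] = 4
v[2] = 8  (first piece 1, then v[1]=4)
v[3] = 22
v[4] = 26  (first piece 1, then v[3]=22)
v[5] = 30  (first piece 1, then v[4]=26)
v[6] = 44  (first piece 3, then v[3]=22)
v[7] = 48  (first piece 1, then v[6]=44)
v[8] = 52  (first piece 1, then v[7]=48)
v[9] = 66  (first piece 3, then v[6]=44)
v[10] = 70  (first piece 1, then v[9]=66)
One optimal cutting: 3 + 3 + 3 + 1 → $22 + $22 + $22 + $4 = $70.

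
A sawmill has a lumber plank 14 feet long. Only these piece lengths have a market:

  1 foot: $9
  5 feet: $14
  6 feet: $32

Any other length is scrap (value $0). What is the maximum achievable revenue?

126

Build r[k] bottom-up: r[k] = max over allowed piece i of (p[i] + r[k−i]).
r[1] = 9
r[2] = 18  (first piece 1, then r[1]=9)
r[3] = 27  (first piece 1, then r[2]=18)
r[4] = 36  (first piece 1, then r[3]=27)
r[5] = max(9+36, 14+0) = 45
r[6] = max(9+45, 14+9, 32+0) = 54
r[7] = max(9+54, 14+18, 32+9) = 63
r[8] = max(9+63, 14+27, 32+18) = 72
r[9] = max(9+72, 14+36, 32+27) = 81
r[10] = max(9+81, 14+45, 32+36) = 90
r[11] = max(9+90, 14+54, 32+45) = 99
r[12] = max(9+99, 14+63, 32+54) = 108
r[13] = max(9+108, 14+72, 32+63) = 117
r[14] = max(9+117, 14+81, 32+72) = 126
One optimal cutting: 1 + 1 + 1 + 1 + 1 + 1 + 1 + 1 + 1 + 1 + 1 + 1 + 1 + 1 → $126.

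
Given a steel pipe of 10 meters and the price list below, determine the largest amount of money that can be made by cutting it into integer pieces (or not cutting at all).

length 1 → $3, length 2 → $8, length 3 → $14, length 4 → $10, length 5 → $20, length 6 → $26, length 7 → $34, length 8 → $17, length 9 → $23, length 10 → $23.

Consider every possible first cut. r[k] is the best of p[i]+r[k−i] over all sellable i≤k.
r[1] = 3
r[2] = max(3+3, 8+0) = 8
r[3] = max(3+8, 8+3, 14+0) = 14
r[4] = max(3+14, 8+8, 14+3, 10+0) = 17
r[5] = max(3+17, 8+14, 14+8, 10+3, 20+0) = 22
r[6] = max(3+22, 8+17, 14+14, 10+8, 20+3, 26+0) = 28
r[7] = max(3+28, 8+22, 14+17, …, 26+3, 34+0) = 34
r[8] = max(3+34, 8+28, 14+22, …, 34+3, 17+0) = 37
r[9] = max(3+37, 8+34, 14+28, …, 17+3, 23+0) = 42
r[10] = max(3+42, 8+37, 14+34, …, 23+3, 23+0) = 48
One optimal cutting: 7 + 3 → $34 + $14 = $48.

48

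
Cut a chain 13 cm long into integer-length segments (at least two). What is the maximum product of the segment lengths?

108

Define prod[k] = max over 1≤i<k of i · max(k−i, prod[k−i]); the inner max lets the remainder stay uncut if that's better.
prod[2] = 1×max(1,0) = 1×1 = 1
prod[3] = 1×max(2,1) = 1×2 = 2
prod[4] = 2×max(2,1) = 2×2 = 4
prod[5] = 2×max(3,2) = 2×3 = 6
prod[6] = 3×max(3,2) = 3×3 = 9
prod[7] = 2×max(5,6) = 2×6 = 12
prod[8] = 2×max(6,9) = 2×9 = 18
prod[9] = 3×max(6,9) = 3×9 = 27
prod[10] = 2×max(8,18) = 2×18 = 36
prod[11] = 2×max(9,27) = 2×27 = 54
prod[12] = 3×max(9,27) = 3×27 = 81
prod[13] = 2×max(11,54) = 2×54 = 108
One optimal split: 3 + 3 + 3 + 2 + 2; product 3×3×3×2×2 = 108.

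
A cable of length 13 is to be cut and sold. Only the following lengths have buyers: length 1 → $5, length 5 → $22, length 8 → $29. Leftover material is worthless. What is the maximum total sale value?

65

Let best[k] be the best obtainable value from length k. For each k, try every first piece i and keep the best of price[i] + best[k−i].
best[1] = 5
best[2] = 10  (first piece 1, then best[1]=5)
best[3] = 15  (first piece 1, then best[2]=10)
best[4] = 20  (first piece 1, then best[3]=15)
best[5] = 25  (first piece 1, then best[4]=20)
best[6] = 30  (first piece 1, then best[5]=25)
best[7] = 35  (first piece 1, then best[6]=30)
best[8] = 40  (first piece 1, then best[7]=35)
best[9] = 45  (first piece 1, then best[8]=40)
best[10] = 50  (first piece 1, then best[9]=45)
best[11] = 55  (first piece 1, then best[10]=50)
best[12] = 60  (first piece 1, then best[11]=55)
best[13] = 65  (first piece 1, then best[12]=60)
One optimal cutting: 1 + 1 + 1 + 1 + 1 + 1 + 1 + 1 + 1 + 1 + 1 + 1 + 1 → $65.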